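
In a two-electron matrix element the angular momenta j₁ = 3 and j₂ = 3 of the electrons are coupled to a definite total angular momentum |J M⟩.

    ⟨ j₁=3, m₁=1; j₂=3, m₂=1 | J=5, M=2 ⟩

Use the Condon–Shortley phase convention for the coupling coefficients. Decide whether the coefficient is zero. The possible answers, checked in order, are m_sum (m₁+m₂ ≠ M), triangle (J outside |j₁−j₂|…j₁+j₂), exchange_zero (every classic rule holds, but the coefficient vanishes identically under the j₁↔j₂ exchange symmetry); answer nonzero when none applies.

m-sum: m₁+m₂ = 1+1 = 2, M = 2  ✓
triangle: |j₁−j₂| = 0 ≤ J = 5 ≤ j₁+j₂ = 6  ✓
exchange: j₁=j₂ and m₁=m₂, and (−1)^(j₁+j₂−J) = (−1)^1 = −1 forces ⟨j₁m₁;j₂m₂|JM⟩ = −⟨j₂m₂;j₁m₁|JM⟩ = −⟨j₁m₁;j₂m₂|JM⟩ ⇒ the coefficient vanishes identically
Racah sum check: Σ_k collapses to 0 ⇒ CG = 0

exchange_zero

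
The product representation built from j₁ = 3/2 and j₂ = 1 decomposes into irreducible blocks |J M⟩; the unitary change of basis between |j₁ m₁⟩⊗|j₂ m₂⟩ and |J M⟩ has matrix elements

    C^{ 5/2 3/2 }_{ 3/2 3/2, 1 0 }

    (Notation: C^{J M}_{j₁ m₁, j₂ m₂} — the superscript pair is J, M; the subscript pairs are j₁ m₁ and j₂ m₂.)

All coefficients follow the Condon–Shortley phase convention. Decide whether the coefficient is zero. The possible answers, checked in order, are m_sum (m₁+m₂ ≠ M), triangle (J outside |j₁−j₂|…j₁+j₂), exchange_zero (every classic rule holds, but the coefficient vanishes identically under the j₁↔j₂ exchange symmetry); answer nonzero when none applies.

nonzero

m-sum: m₁+m₂ = 3/2+0 = 3/2, M = 3/2  ✓
triangle: |j₁−j₂| = 1/2 ≤ J = 5/2 ≤ j₁+j₂ = 5/2  ✓
exchange: j₁≠j₂ or m₁≠m₂ — the exchange symmetry imposes no constraint here
value check: CG = +√(2/5) = +0.632456 ≠ 0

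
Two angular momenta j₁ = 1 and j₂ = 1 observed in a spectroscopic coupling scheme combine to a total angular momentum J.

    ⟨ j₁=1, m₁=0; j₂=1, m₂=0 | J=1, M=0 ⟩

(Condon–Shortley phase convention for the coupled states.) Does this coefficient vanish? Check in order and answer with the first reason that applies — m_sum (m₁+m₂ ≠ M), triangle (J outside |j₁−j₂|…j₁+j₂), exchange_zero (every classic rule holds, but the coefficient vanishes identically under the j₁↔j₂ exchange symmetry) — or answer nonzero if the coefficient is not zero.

m-sum: m₁+m₂ = 0+0 = 0, M = 0  ✓
triangle: |j₁−j₂| = 0 ≤ J = 1 ≤ j₁+j₂ = 2  ✓
exchange: j₁=j₂ and m₁=m₂, and (−1)^(j₁+j₂−J) = (−1)^1 = −1 forces ⟨j₁m₁;j₂m₂|JM⟩ = −⟨j₂m₂;j₁m₁|JM⟩ = −⟨j₁m₁;j₂m₂|JM⟩ ⇒ the coefficient vanishes identically
Racah sum check: Σ_k collapses to 0 ⇒ CG = 0

exchange_zero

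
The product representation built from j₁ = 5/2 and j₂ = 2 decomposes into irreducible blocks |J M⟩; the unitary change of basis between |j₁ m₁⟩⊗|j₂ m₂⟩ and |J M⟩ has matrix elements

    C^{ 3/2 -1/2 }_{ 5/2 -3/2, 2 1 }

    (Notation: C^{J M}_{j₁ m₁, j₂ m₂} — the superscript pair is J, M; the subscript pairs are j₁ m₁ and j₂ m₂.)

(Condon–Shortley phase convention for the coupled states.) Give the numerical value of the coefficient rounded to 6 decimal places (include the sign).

j₁+j₂−J=3  J+j₁−j₂=2  J−j₁+j₂=1  j₁+j₂+J+1=7
(j₁±m₁, j₂±m₂, J±M) = (1,4,3,1,1,2)
P² = 96/35
sum k=2..3:
  [2] +1/4 = 1/4
  [3] −1/6 = -1/6
S = 1/12
C² = P²·S² = 2/105 ; C = +0.138013

+0.138013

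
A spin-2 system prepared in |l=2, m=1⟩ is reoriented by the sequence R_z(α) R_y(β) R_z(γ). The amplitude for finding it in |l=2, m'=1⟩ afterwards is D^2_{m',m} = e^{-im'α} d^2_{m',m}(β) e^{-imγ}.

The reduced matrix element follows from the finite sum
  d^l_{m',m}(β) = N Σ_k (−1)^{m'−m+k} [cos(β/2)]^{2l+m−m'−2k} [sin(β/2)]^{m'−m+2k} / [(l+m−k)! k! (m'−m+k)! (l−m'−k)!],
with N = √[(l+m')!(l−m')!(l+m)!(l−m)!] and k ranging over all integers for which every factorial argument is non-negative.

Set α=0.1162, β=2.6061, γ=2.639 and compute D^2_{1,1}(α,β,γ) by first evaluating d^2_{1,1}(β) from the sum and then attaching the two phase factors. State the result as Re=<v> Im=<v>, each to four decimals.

First d^2_{1,1}(β=2.6061), then the phase factors e^{-i(1)α} and e^{-i(1)γ}:
With c≡cos(β/2)=0.264559 and s≡sin(β/2)=0.964370, N=[6·1·6·1]^{1/2}=6.000000
k∈{0,1} keeps every argument non-negative
  k=0: (−1)^0·6.0000/(6)·0.2646^4·0.9644^0 = +0.004899
  k=1: (−1)^1·6.0000/(2)·0.2646^2·0.9644^2 = -0.195278
d^2_{1,1}(2.6061) = +0.004899 -0.195278 = -0.190379
Phases: e^{-i·(1)·0.1162}=+0.993256-0.115939i, e^{-i·(1)·2.6390}=-0.876337-0.481699i ⇒ D=+0.176343+0.071744i

Re=0.1763 Im=0.0717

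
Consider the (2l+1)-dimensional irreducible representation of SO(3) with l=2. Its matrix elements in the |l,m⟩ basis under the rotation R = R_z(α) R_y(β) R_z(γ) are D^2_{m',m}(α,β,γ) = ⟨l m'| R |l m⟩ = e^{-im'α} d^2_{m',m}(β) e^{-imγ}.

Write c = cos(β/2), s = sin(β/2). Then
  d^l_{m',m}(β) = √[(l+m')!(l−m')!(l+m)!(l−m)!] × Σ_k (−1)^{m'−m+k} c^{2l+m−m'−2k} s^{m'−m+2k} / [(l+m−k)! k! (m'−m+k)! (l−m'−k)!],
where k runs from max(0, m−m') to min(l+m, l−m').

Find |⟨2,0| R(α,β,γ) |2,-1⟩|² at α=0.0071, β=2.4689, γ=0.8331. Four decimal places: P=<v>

Split into d^2_{0,-1}(β=2.4689) × two z-phases.
c=cos(2.468900/2)=0.330040, s=sin(2.468900/2)=0.943967; N=√[2·2·1·6]=4.898979
The bounds max(0,m−m')=0 and min(l+m,l−m')=1 give 2 terms
  k=0: (−1)^1·4.8990/(2)·0.3300^3·0.9440^1 = -0.083125
  k=1: (−1)^2·4.8990/(2)·0.3300^1·0.9440^3 = +0.680006
d^2_{0,-1}(2.4689) = -0.083125 +0.680006 = +0.596881
|D^2_{0,-1}|² = |d^2_{0,-1}(β)|² = (+0.596881)² = 0.356267 (the z-rotation phases have unit modulus)

P=0.3563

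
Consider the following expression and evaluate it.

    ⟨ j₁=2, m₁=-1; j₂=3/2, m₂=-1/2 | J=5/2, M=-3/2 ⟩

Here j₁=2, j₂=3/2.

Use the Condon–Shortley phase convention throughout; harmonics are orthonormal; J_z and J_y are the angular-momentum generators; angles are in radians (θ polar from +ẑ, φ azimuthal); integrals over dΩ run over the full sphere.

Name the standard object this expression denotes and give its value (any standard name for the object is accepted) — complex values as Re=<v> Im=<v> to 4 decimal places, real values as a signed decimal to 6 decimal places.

Clebsch–Gordan coefficient, −√(1/35) ≈ -0.169031

This is a Clebsch–Gordan (vector-coupling) coefficient.
j₁+j₂−J=1  J+j₁−j₂=3  J−j₁+j₂=2  j₁+j₂+J+1=7
(j₁±m₁, j₂±m₂, J±M) = (1,3,1,2,1,4)
P² = 144/35
sum k=0..1:
  [0] +1/6 = 1/6
  [1] −1/4 = -1/4
S = -1/12
C² = P²·S² = 1/35 ; C = -0.169031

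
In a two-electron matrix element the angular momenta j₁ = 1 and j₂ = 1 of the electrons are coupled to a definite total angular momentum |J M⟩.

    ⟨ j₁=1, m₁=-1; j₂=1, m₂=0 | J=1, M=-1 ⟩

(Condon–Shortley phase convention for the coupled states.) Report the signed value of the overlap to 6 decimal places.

-0.707107

√[3·1!1!1!/4! · 0!2!1!1!0!2!] = √(1/2)
  +(−1)^1/∏(1,0,1,0,0,1)! = -1  (running -1)
⟨..|..⟩ = √(1/2)·(-1) = -0.707107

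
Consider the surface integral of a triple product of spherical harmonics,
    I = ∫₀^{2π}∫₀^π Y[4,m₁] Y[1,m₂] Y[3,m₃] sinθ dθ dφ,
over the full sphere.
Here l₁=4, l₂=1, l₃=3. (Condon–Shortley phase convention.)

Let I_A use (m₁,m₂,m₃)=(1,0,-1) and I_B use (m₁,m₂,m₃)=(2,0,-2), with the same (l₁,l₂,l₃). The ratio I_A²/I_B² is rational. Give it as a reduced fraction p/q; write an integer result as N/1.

5/4

Same 4,1,3: normalisation and zero-m 3j drop out of the ratio.
A: Δ: 2! 6! 0! / 9! → 1/252; sum: t=1:−1/48 = -1/48; 3j²(4 1 3; 1 0 -1) = Δ·Π!·Σ² = 5/84  (sign -1)
B: Δ: 2! 6! 0! / 9! → 1/252; sum: t=1:−1/120 = -1/120; 3j²(4 1 3; 2 0 -2) = Δ·Π!·Σ² = 1/21  (sign +1)
I_A²/I_B² = (5/84)/(1/21) = 5/4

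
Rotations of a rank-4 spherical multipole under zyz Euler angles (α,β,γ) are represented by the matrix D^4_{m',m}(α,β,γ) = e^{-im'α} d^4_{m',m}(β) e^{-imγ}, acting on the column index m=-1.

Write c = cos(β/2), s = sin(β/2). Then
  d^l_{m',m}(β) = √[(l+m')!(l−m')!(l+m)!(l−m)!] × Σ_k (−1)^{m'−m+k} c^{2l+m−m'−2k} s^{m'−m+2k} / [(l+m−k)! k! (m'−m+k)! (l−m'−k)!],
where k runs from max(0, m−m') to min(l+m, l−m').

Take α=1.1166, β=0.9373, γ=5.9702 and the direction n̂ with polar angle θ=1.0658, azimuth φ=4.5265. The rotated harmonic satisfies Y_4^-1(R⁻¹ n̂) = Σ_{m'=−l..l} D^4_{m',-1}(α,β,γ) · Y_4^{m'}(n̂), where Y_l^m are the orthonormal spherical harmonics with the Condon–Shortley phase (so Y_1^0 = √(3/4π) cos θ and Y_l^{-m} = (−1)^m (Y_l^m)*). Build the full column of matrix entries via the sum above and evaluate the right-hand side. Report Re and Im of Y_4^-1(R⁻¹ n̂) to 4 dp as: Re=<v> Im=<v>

Re=-0.2764 Im=0.1764

Need the full column D^4_{m',-1} for m'=−4..4 at α=1.1166, β=0.9373, γ=5.9702.
cos(β/2)=0.892179, sin(β/2)=0.451682
d^4_{-4,-1}: single k=3 term ⇒ +0.389810;  D = -0.206723-0.330481i
d^4_{-3,-1}: k∈[2..3] ⇒ +0.816673 -0.348866 = +0.467806;  D = -0.465241+0.048926i
d^4_{-2,-1}: k∈[1..3] ⇒ +0.862249 -1.105007 +0.188815 = -0.053943;  D = +0.018467-0.050683i
d^4_{-1,-1}: k∈[0..3] ⇒ +0.401435 -1.543366 +0.791154 -0.067593 = -0.418370;  D = -0.290394-0.301172i
d^4_{0,-1}: k∈[0..3] ⇒ -0.908891 +1.397736 -0.358251 +0.015304 = +0.145898;  D = +0.138810-0.044922i
d^4_{1,-1}: k∈[0..3] ⇒ +1.028911 -0.791154 +0.101390 -0.001732 = +0.337414;  D = +0.047488-0.334055i
d^4_{2,-1}: k∈[0..2] ⇒ -0.736671 +0.283222 -0.014518 = -0.467968;  D = +0.387440+0.262458i
d^4_{3,-1}: k∈[0..1] ⇒ +0.348866 -0.053650 = +0.295216;  D = -0.256019+0.146992i
d^4_{4,-1}: single k=0 term ⇒ -0.099911;  D = -0.006689-0.099687i
Y_4^{m'}(θ=1.0658,φ=4.5265) and Σ D·Y over m':
  (-0.2067-0.3305i)·(+0.1911+0.1757i)  (-0.4652+0.0489i)·(+0.2148-0.3444i)  (+0.0185-0.0507i)·(-0.1524-0.0594i)  (-0.2904-0.3012i)·(+0.0504-0.2680i)  (+0.1388-0.0449i)·(-0.2226+0.0000i)  (+0.0475-0.3341i)·(-0.0504-0.2680i)  (+0.3874+0.2625i)·(-0.1524+0.0594i)  (-0.2560+0.1470i)·(-0.2148-0.3444i)  (-0.0067-0.0997i)·(+0.1911-0.1757i)
Y_4^-1(R⁻¹ n̂) = -0.276358+0.176413i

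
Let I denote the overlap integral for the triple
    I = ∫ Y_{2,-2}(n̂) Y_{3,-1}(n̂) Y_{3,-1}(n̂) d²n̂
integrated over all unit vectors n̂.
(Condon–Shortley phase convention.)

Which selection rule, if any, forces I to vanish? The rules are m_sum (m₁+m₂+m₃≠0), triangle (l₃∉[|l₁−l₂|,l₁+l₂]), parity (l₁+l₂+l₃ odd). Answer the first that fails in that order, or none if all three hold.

azimuthal sum: -2 − 1 − 1 = -4  ✗
1 ≤ 3 ≤ 5 (triangle on l)
L = 2 + 3 + 3 = 8 (even)

m_sum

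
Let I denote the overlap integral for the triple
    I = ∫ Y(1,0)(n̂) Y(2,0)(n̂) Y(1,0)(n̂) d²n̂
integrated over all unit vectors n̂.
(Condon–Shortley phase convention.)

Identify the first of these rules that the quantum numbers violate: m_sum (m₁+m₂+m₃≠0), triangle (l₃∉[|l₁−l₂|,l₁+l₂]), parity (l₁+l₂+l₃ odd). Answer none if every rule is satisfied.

none

azimuthal sum: 0 + 0 + 0 = 0  ✓
1 ≤ 1 ≤ 3 (triangle on l)  ✓
L = 1 + 2 + 1 = 4 (even)  ✓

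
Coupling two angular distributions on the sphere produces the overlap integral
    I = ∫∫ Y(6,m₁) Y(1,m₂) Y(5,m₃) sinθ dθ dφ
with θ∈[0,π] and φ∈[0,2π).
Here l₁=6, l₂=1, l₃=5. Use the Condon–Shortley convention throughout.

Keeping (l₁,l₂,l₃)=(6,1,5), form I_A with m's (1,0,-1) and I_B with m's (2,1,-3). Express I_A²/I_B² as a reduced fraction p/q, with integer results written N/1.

35/6

l's match ⇒ only the (l;m) 3-j factors differ between A and B.
A: triangle coeff Δ(6,1,5) = 1/858; Σ_t [1,1]: t=1:−1/17280 = -1/17280; (3j)²=35/858 [(6 1 5; 1 0 -1)], sign=-1
B: triangle coeff Δ(6,1,5) = 1/858; Σ_t [2,2]: t=2:+1/161280 = 1/161280; (3j)²=1/143 [(6 1 5; 2 1 -3)], sign=+1
I_A²/I_B² = (35/858)/(1/143) = 35/6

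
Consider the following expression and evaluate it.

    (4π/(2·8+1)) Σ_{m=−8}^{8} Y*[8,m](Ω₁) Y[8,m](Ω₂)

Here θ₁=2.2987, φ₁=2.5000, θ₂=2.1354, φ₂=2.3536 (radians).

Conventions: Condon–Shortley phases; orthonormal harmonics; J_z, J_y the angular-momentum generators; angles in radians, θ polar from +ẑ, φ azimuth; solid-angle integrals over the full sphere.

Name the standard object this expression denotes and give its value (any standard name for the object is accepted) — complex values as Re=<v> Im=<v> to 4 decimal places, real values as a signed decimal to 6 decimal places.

Legendre polynomial (addition theorem), +0.395847

This sum is the spherical-harmonic addition theorem: it equals the Legendre polynomial P_l(cos γ) of the angle γ between the two directions.
Addition theorem: P_8(cos γ) = (4π/17) Σ_m Y*_{lm}(Ω₁) Y_{lm}(Ω₂), m = −8…8:
  m=-8: Y*=(0.020299, 0.045413)  Y=(0.133693, 0.002775)  product (0.002588, 0.006128)
  m=-7: Y*=(-0.038910, 0.172994)  Y=(0.243870, -0.235169)  product (0.031194, 0.051339)
  m=-6: Y*=(-0.279234, 0.239023)  Y=(0.007018, -0.450769)  product (0.105784, 0.127547)
  m=-5: Y*=(-0.455649, 0.030286)  Y=(-0.169161, -0.173608)  product (0.082336, 0.073981)
  m=-4: Y*=(-0.196341, -0.127300)  Y=(0.192247, 0.001995)  product (-0.037492, -0.024865)
  m=-3: Y*=(0.072709, 0.196751)  Y=(0.250420, -0.246552)  product (0.066717, 0.031344)
  m=-2: Y*=(-0.102448, 0.346326)  Y=(-0.000098, 0.018920)  product (-0.006542, -0.001972)
  m=-1: Y*=(0.039899, -0.029805)  Y=(0.244703, 0.245976)  product (0.017095, 0.002521)
  m=+0: Y*=(0.366570, -0.000000)  Y=(0.033143, 0.000000)  product (0.012149, 0.000000)
  m=+1: Y*=(-0.039899, -0.029805)  Y=(-0.244703, 0.245976)  product (0.017095, -0.002521)
  m=+2: Y*=(-0.102448, -0.346326)  Y=(-0.000098, -0.018920)  product (-0.006542, 0.001972)
  m=+3: Y*=(-0.072709, 0.196751)  Y=(-0.250420, -0.246552)  product (0.066717, -0.031344)
  m=+4: Y*=(-0.196341, 0.127300)  Y=(0.192247, -0.001995)  product (-0.037492, 0.024865)
  m=+5: Y*=(0.455649, 0.030286)  Y=(0.169161, -0.173608)  product (0.082336, -0.073981)
  m=+6: Y*=(-0.279234, -0.239023)  Y=(0.007018, 0.450769)  product (0.105784, -0.127547)
  m=+7: Y*=(0.038910, 0.172994)  Y=(-0.243870, -0.235169)  product (0.031194, -0.051339)
  m=+8: Y*=(0.020299, -0.045413)  Y=(0.133693, -0.002775)  product (0.002588, -0.006128)
Σ over m = (0.535508, 0.000000); ×(4π/17) → (0.395847, 0.000000). Real part: 0.395847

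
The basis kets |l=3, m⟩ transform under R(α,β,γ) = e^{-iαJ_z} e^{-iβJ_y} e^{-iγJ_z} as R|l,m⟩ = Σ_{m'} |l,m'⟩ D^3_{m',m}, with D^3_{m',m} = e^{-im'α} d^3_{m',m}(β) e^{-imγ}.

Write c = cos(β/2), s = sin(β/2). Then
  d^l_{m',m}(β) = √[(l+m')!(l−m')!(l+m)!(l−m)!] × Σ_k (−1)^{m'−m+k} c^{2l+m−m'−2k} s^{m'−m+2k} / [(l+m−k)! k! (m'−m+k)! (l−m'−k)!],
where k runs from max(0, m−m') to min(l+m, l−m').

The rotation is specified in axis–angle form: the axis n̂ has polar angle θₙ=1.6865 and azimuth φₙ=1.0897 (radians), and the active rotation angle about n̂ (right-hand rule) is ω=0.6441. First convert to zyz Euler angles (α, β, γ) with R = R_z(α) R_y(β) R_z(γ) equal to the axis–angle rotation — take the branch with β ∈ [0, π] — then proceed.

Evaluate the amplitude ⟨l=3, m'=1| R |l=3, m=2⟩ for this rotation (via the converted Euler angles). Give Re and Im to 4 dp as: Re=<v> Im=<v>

Re=0.5588 Im=-0.2139

Axis–angle → zyz. n̂ = (sinθₙcosφₙ, sinθₙsinφₙ, cosθₙ) = (+0.459657, +0.880561, -0.115446), ω = 0.6441.
R = I cosω + sinω [n̂]ₓ + (1−cosω) n̂n̂ᵀ gives
  R = [+0.841973, +0.150419, +0.518126; +0.011774, +0.954997, -0.296382; -0.539390, +0.255647, +0.802311]
β = atan2(√(R₁₃²+R₂₃²), R₃₃) = 0.639640; α = atan2(R₂₃, R₁₃) mod 2π = 5.763588; γ = atan2(R₃₂, −R₃₁) mod 2π = 0.442595
Split into d^3_{1,2}(β=0.6396) × two z-phases.
c=cos(0.639640/2)=0.949292, s=sin(0.639640/2)=0.314396; N=√[24·2·120·1]=75.894664
Admissible k: 1..2 (factorial args all ≥0)
  k=1: (−1)^0·75.8947/(24)·0.9493^5·0.3144^1 = +0.766436
  k=2: (−1)^1·75.8947/(12)·0.9493^3·0.3144^3 = -0.168135
d^3_{1,2}(0.6396) = +0.766436 -0.168135 = +0.598300
Phases: e^{-i·(1)·5.7636}=+0.868019+0.496531i, e^{-i·(2)·0.4426}=+0.633142-0.774035i ⇒ D=+0.558760-0.213894i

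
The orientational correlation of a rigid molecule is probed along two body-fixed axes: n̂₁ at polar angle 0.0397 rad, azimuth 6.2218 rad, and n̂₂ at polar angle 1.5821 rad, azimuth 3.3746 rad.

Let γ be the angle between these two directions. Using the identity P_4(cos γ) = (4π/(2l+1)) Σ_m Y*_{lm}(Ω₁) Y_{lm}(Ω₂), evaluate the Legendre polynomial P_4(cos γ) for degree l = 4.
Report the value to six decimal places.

0.365921

Expand P_4 via completeness: Σ_{m} conj(Y_{4,m}) at Ω₁ times Y_{4,m} at Ω₂ —
  m=-4: Y*=0.00000 - 0.00000j  Y=0.26377 - 0.35519j  product 0.00000 - 0.00000j
  m=-3: Y*=0.00008 - 0.00001j  Y=0.01083 - 0.00910j  product 0.00000 - 0.00000j
  m=-2: Y*=0.00313 - 0.00039j  Y=-0.29855 + 0.15016j  product -0.00088 + 0.00059j
  m=-1: Y*=0.07470 - 0.00459j  Y=-0.01560 + 0.00370j  product -0.00115 + 0.00035j
  m=+0: Y*=0.83963 + 0.00000j  Y=0.31695 + 0.00000j  product 0.26612 + 0.00000j
  m=+1: Y*=-0.07470 - 0.00459j  Y=0.01560 + 0.00370j  product -0.00115 - 0.00035j
  m=+2: Y*=0.00313 + 0.00039j  Y=-0.29855 - 0.15016j  product -0.00088 - 0.00059j
  m=+3: Y*=-0.00008 - 0.00001j  Y=-0.01083 - 0.00910j  product 0.00000 + 0.00000j
  m=+4: Y*=0.00000 + 0.00000j  Y=0.26377 + 0.35519j  product 0.00000 + 0.00000j
Σ over m = 0.26207 - 0.00000j; ×(4π/9) → 0.36592 - 0.00000j. Real part: 0.365921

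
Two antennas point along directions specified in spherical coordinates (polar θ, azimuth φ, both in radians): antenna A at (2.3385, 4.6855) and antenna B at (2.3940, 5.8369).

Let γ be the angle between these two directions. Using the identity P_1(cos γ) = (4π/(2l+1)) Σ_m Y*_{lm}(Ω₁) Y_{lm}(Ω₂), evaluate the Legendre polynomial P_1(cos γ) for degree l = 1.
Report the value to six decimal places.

Addition theorem: P_1(cos γ) = (4π/3) Σ_m Y*_{lm}(Ω₁) Y_{lm}(Ω₂), m = −1…1:
  m=-1: (-0.00668 - 0.24850j) × (0.21189 + 0.10138j) = 0.02378 - 0.05333j  (running Σ = 0.02378 - 0.05333j)
  m=0: (-0.33933 + 0.00000j) × (-0.35831 + 0.00000j) = 0.12158 + 0.00000j  (running Σ = 0.14536 - 0.05333j)
  m=1: (0.00668 - 0.24850j) × (-0.21189 + 0.10138j) = 0.02378 + 0.05333j  (running Σ = 0.16914 + 0.00000j)
Accumulated sum 0.16914 + 0.00000j; after 4π/(2l+1) scaling, 0.70848 + 0.00000j ⇒ P_1 = 0.708482

0.708482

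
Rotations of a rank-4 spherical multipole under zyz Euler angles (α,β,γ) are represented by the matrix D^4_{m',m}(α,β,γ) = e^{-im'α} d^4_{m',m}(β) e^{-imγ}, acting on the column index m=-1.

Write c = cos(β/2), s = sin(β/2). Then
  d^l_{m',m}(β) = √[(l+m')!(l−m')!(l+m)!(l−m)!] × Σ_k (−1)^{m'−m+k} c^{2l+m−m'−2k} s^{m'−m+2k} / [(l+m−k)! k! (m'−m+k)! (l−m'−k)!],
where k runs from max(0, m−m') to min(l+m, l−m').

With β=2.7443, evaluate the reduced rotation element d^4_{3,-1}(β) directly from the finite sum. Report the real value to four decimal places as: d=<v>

d=-0.2559

d^4_{3,-1}(β=2.7443) via the finite sum:
c=cos(2.744300/2)=0.197342, s=sin(2.744300/2)=0.980335; N=√[5040·1·6·120]=1904.940944
k: max(0,(-1)−(3))=0 … min(4+(-1),4−(3))=1
  k=0: (−1)^4·1904.9409/(144)·0.1973^4·0.9803^4 = +0.018531
  k=1: (−1)^5·1904.9409/(240)·0.1973^2·0.9803^6 = -0.274383
d^4_{3,-1}(2.7443) = +0.018531 -0.274383 = -0.255852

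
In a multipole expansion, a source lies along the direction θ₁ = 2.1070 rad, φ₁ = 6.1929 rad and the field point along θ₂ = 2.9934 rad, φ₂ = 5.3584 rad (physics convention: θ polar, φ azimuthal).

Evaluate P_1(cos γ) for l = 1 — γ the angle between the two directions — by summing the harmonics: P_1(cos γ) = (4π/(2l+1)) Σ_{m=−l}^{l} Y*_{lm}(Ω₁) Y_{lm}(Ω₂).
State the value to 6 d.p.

0.590515

Summing Y*_{l m}(θ₁,φ₁)·Y_{l m}(θ₂,φ₂) over m ∈ [−1, 1]; prefactor 4π/(2·1+1) = 4.188790:
  [-1]  conj(Y_{1,-1})(Ω₁) = (0.295796, -0.026779) ; Y_{1,-1}(Ω₂) = (0.030710, 0.040733) ; Δ = (0.010175, 0.011226)
  [+0]  conj(Y_{1,0})(Ω₁) = (-0.249615, -0.000000) ; Y_{1,0}(Ω₂) = (-0.483247, 0.000000) ; Δ = (0.120626, 0.000000)
  [+1]  conj(Y_{1,1})(Ω₁) = (-0.295796, -0.026779) ; Y_{1,1}(Ω₂) = (-0.030710, 0.040733) ; Δ = (0.010175, -0.011226)
Accumulated sum (0.140975, 0.000000); after 4π/(2l+1) scaling, (0.590515, 0.000000) ⇒ P_1 = 0.590515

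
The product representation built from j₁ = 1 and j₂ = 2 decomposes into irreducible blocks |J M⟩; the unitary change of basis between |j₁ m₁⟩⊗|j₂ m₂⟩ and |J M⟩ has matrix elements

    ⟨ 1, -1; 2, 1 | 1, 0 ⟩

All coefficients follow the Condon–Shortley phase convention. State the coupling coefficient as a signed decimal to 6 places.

+0.547723

triangle: 2!×0!×2!/5! = 4/120
(j±m)!: 0!×2!×3!×1!×1!×1! = 12
prefactor² = (2J+1)×Δ×N² = 6/5
  k=2: +1/(2!×0!×0!×1!×0!×1!) = 1/2
Σ = 1/2  ⇒  CG² = 6/5×(1/2)² = 3/10
CG = +√(3/10) = +0.547723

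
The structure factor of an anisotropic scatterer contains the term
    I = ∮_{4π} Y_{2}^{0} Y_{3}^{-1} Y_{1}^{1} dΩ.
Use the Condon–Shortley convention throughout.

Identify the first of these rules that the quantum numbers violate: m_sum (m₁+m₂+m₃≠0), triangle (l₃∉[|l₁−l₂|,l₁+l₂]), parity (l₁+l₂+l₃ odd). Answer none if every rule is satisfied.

none

Σmᵢ = 0  ✓
l₃∈[|l₁−l₂|,l₁+l₂]=[1,5], have l₃=1  ✓
Σlᵢ = 6 ⇒ even  ✓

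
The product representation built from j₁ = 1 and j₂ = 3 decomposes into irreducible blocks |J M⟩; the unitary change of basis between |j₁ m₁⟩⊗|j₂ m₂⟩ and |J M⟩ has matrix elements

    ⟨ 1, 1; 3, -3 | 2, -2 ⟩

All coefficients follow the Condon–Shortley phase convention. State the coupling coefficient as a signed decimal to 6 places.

+0.845154

triangle: 2!×0!×4!/7! = 48/5040
(j±m)!: 2!×0!×0!×6!×0!×4! = 34560
prefactor² = (2J+1)×Δ×N² = 11520/7
  k=0: +1/(0!×2!×0!×0!×0!×4!) = 1/48
Σ = 1/48  ⇒  CG² = 11520/7×(1/48)² = 5/7
CG = +√(5/7) = +0.845154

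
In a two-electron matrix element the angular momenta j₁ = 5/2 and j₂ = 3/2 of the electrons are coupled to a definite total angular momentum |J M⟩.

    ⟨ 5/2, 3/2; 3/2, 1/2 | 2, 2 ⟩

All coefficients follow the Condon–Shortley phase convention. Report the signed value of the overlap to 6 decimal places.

−√(8/21) ≈ -0.617213

j₁+j₂−J=2  J+j₁−j₂=3  J−j₁+j₂=1  j₁+j₂+J+1=7
(j₁±m₁, j₂±m₂, J±M) = (4,1,2,1,4,0)
P² = 96/7
sum k=1..1:
  [1] −1/6 = -1/6
S = -1/6
C² = P²·S² = 8/21 ; C = -0.617213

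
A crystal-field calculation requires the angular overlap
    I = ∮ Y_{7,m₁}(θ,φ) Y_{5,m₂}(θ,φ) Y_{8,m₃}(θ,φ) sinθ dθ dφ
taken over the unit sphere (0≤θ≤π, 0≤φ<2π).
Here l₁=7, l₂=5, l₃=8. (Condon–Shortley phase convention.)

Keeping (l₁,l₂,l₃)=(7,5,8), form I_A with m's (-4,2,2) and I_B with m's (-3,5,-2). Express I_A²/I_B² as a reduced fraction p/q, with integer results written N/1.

Same 7,5,8: normalisation and zero-m 3j drop out of the ratio.
A: Δ: 4! 10! 6! / 21! → 1/814773960; sum: t=1:−1/15676416000 t=2:+1/174182400 t=3:−1/23224320 t=4:+1/26127360 = 1/1119744000; 3j²(7 5 8; -4 2 2) = Δ·Π!·Σ² = 7/377910  (sign +1)
B: Δ: 4! 10! 6! / 21! → 1/814773960; sum: t=4:+1/298598400 = 1/298598400; 3j²(7 5 8; -3 5 -2) = Δ·Π!·Σ² = 525/46189  (sign +1)
I_A²/I_B² = (7/377910)/(525/46189) = 11/6750

11/6750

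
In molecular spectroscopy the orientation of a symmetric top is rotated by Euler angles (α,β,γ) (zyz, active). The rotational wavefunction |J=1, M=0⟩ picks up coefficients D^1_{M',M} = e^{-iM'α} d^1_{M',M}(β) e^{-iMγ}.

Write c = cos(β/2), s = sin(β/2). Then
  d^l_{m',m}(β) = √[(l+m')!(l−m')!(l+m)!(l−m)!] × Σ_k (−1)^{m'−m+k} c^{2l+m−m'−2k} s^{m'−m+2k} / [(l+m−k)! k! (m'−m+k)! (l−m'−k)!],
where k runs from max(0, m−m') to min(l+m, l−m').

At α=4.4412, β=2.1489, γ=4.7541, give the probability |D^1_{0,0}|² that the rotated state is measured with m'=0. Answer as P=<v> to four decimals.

P=0.2986

First d^1_{0,0}(β=2.1489), then the phase factors e^{-i(0)α} and e^{-i(0)γ}:
Half-angle: c=0.476216, s=0.879328. N=√(1·1·1·1)=1.000000
Admissible k: 0..1 (factorial args all ≥0)
  k=0: (−1)^0·1.0000/(1)·0.4762^2·0.8793^0 = +0.226782
  k=1: (−1)^1·1.0000/(1)·0.4762^0·0.8793^2 = -0.773218
d^1_{0,0}(2.1489) = +0.226782 -0.773218 = -0.546437
|D^1_{0,0}|² = |d^1_{0,0}(β)|² = (-0.546437)² = 0.298593 (the z-rotation phases have unit modulus)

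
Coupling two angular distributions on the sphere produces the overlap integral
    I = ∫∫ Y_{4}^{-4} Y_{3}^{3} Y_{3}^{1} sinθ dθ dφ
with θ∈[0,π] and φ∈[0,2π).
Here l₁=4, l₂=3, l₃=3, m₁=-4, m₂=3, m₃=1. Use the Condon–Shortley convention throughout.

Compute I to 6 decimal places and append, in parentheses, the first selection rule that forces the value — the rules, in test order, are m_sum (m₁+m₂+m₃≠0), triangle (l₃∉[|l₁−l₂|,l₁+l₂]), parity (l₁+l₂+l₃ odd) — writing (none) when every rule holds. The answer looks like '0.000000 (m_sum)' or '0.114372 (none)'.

m-sum 0 ✓  L=10 even ✓  1≤3≤7 ✓
Π(2lᵢ+1) = 9×7×7 = 441
triangle coeff Δ(4,3,3) = 1/34650
Σ_t [1,3]: t=1:−1/72 t=2:+1/16 t=3:−1/72 = 5/144
(3j)²=2/77 [(4 3 3; 0 0 0)], sign=-1
Σ_t [4,4]: t=4:+1/1152 = 1/1152
(3j)²=1/33 [(4 3 3; -4 3 1)], sign=+1
⇒ 4πI² = 42/121
I = (-1)√(42/121/(4π)) = -0.16619847
No selection rule forces the value: the integral is nonzero (none).

-0.166198 (none)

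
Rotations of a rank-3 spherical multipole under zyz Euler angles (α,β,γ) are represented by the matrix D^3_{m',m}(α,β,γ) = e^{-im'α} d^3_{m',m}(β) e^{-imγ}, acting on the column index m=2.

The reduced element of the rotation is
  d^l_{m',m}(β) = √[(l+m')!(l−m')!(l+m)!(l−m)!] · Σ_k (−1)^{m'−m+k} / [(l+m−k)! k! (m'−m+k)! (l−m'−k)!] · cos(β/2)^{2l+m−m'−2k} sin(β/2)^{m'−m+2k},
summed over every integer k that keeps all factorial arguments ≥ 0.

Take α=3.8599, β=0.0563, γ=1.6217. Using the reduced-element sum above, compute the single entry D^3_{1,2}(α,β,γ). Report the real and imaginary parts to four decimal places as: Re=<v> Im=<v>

Re=0.0605 Im=-0.0649

First d^3_{1,2}(β=0.0563), then the phase factors e^{-i(1)α} and e^{-i(2)γ}:
Half-angle: c=0.999604, s=0.028146. N=√(24·2·120·1)=75.894664
The bounds max(0,m−m')=1 and min(l+m,l−m')=2 give 2 terms
  k=1: (−1)^0·75.8947/(24)·0.9996^5·0.0281^1 = +0.088830
  k=2: (−1)^1·75.8947/(12)·0.9996^3·0.0281^3 = -0.000141
d^3_{1,2}(0.0563) = +0.088830 -0.000141 = +0.088689
Phases: e^{-i·(1)·3.8599}=-0.752921+0.658111i, e^{-i·(2)·1.6217}=-0.994822+0.101632i ⇒ D=+0.060498-0.064852i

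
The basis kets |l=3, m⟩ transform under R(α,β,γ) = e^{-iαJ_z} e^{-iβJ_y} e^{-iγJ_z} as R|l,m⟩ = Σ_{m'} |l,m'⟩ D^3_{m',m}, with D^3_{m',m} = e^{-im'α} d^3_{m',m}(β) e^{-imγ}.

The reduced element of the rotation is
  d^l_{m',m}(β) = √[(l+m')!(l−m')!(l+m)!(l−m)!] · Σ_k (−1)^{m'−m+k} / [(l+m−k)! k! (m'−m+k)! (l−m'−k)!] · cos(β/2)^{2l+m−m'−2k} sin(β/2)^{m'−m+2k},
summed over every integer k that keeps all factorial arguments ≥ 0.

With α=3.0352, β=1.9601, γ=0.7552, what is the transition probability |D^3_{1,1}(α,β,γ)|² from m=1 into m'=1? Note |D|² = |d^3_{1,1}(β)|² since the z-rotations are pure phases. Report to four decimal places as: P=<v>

P=0.1478

First d^3_{1,1}(β=1.9601), then the phase factors e^{-i(1)α} and e^{-i(1)γ}:
With c≡cos(β/2)=0.556981 and s≡sin(β/2)=0.830525, N=[24·2·24·2]^{1/2}=48.000000
k: max(0,(1)−(1))=0 … min(3+(1),3−(1))=2
  k=0: (−1)^0·48.0000/(48)·0.5570^6·0.8305^0 = +0.029857
  k=1: (−1)^1·48.0000/(6)·0.5570^4·0.8305^2 = -0.531077
  k=2: (−1)^2·48.0000/(8)·0.5570^2·0.8305^4 = +0.885612
d^3_{1,1}(1.9601) = +0.029857 -0.531077 +0.885612 = +0.384392
|D^3_{1,1}|² = |d^3_{1,1}(β)|² = (+0.384392)² = 0.147757 (the z-rotation phases have unit modulus)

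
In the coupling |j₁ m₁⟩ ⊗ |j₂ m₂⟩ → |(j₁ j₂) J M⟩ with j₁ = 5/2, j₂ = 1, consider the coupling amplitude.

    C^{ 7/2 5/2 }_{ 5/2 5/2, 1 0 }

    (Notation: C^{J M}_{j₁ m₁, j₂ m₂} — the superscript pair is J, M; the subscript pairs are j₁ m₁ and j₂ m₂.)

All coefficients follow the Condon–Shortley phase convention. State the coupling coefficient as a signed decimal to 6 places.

triangle: 0!·5!·2!/8! = 240/40320
(j±m)!: 5!·0!·1!·1!·6!·1! = 86400
prefactor² = (2J+1)·Δ·N² = 28800/7
  k=0: +1/(0!·0!·0!·1!·5!·1!) = 1/120
Σ = 1/120  ⇒  CG² = 28800/7·(1/120)² = 2/7
CG = +√(2/7) = +0.534522

+0.534522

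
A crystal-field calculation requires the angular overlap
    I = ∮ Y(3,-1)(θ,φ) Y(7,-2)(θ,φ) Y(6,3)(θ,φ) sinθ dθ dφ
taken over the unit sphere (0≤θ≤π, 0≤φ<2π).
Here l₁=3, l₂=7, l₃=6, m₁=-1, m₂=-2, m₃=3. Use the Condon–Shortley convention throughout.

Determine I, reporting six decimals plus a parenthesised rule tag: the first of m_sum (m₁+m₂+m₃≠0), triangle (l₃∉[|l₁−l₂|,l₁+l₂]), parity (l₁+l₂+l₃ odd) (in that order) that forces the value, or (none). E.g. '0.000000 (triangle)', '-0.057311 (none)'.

m-sum 0 ✓  L=16 even ✓  4≤6≤10 ✓
Π(2lᵢ+1) = 7×15×13 = 1365
triangle coeff Δ(3,7,6) = 1/2042040
Σ_t [1,3]: t=1:−1/207360 t=2:+1/57600 t=3:−1/207360 = 1/129600
(3j)²=168/12155 [(3 7 6; 0 0 0)], sign=+1
Σ_t [2,4]: t=2:+1/241920 t=3:−1/483840 t=4:+1/17418240 = 37/17418240
(3j)²=1369/136136 [(3 7 6; -1 -2 3)], sign=-1
⇒ 4πI² = 86247/454597
I = (-1)√(86247/454597/(4π)) = -0.12287224
No selection rule forces the value: the integral is nonzero (none).

-0.122872 (none)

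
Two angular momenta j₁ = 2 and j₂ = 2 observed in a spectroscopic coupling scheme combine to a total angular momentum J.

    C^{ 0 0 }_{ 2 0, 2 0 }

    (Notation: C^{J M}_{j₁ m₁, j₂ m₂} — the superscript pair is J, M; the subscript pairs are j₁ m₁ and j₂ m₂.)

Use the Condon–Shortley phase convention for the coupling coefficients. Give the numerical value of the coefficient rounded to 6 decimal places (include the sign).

triangle: 4!*0!*0!/5! = 24/120
(j±m)!: 2!*2!*2!*2!*0!*0! = 16
prefactor² = (2J+1)*Δ*N² = 16/5
  k=2: +1/(2!*2!*0!*0!*0!*0!) = 1/4
Σ = 1/4  ⇒  CG² = 16/5*(1/4)² = 1/5
CG = +√(1/5) = +0.447214

+0.447214  (= +√(1/5))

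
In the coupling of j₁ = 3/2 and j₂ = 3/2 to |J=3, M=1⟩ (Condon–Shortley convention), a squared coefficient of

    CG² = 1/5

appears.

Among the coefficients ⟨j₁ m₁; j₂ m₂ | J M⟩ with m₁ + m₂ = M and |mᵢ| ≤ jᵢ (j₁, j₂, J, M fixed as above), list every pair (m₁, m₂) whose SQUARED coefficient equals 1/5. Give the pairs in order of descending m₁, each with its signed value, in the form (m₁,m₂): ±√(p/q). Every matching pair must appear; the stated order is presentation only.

(3/2,-1/2): +√(1/5); (-1/2,3/2): +√(1/5)

Admissible pairs with m₁+m₂ = M = 1: (-1/2,3/2), (1/2,1/2), (3/2,-1/2)
  (m₁,m₂)=(3/2,-1/2): CG² = 1/5, CG = +√(1/5)   ← matches the target
  (m₁,m₂)=(1/2,1/2): CG² = 3/5, CG = +√(3/5)
  (m₁,m₂)=(-1/2,3/2): CG² = 1/5, CG = +√(1/5)   ← matches the target
Pairs with CG² = 1/5: (3/2,-1/2): +√(1/5); (-1/2,3/2): +√(1/5)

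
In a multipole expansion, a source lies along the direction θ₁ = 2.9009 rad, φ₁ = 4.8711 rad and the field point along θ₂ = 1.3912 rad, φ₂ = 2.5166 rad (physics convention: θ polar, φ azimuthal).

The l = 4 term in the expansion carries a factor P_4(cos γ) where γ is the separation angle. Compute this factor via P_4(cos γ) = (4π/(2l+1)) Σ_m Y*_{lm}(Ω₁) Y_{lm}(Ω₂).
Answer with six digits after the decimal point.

0.001738

Summing Y*_{l m}(θ₁,φ₁)·Y_{l m}(θ₂,φ₂) over m ∈ [−4, 4]; prefactor 4π/(2·4+1) = 1.396263:
  m=-4: (+0.001150+0.000847i) × (-0.332260+0.248221i) = -0.000593+0.000004i  (running Σ = -0.000593+0.000004i)
  m=-3: (+0.007547-0.014634i) × (+0.063788-0.203196i) = -0.002492-0.002467i  (running Σ = -0.003085-0.002463i)
  m=-2: (-0.101171-0.033238i) × (-0.079311-0.238680i) = +0.000091+0.026783i  (running Σ = -0.002994+0.024321i)
  m=-1: (-0.062353+0.389564i) × (+0.187233+0.135083i) = -0.064298+0.064516i  (running Σ = -0.067292+0.088837i)
  m=0: (+0.617798-0.000000i) × (+0.219860+0.000000i) = +0.135829+0.000000i  (running Σ = +0.068537+0.088837i)
  m=1: (+0.062353+0.389564i) × (-0.187233+0.135083i) = -0.064298-0.064516i  (running Σ = +0.004239+0.024321i)
  m=2: (-0.101171+0.033238i) × (-0.079311+0.238680i) = +0.000091-0.026783i  (running Σ = +0.004329-0.002463i)
  m=3: (-0.007547-0.014634i) × (-0.063788-0.203196i) = -0.002492+0.002467i  (running Σ = +0.001837+0.000004i)
  m=4: (+0.001150-0.000847i) × (-0.332260-0.248221i) = -0.000593-0.000004i  (running Σ = +0.001245-0.000000i)
Accumulated sum +0.001245-0.000000i; after 4π/(2l+1) scaling, +0.001738-0.000000i ⇒ P_4 = 0.001738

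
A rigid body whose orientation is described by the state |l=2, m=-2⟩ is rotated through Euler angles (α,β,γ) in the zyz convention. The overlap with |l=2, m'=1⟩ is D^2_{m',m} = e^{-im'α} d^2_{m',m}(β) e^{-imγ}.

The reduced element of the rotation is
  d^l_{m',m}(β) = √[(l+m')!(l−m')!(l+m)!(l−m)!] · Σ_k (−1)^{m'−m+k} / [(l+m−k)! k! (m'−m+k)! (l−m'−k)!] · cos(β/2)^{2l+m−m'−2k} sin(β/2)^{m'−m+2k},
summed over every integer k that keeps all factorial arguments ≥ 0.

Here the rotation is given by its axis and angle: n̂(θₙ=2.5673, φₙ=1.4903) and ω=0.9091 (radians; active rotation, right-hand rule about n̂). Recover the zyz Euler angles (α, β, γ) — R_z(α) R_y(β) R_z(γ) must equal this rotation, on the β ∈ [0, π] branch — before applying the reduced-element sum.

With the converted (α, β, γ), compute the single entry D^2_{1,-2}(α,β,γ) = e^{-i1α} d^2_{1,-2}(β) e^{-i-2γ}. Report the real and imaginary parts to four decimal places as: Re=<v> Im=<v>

Re=-0.0261 Im=0.0039

Axis–angle → zyz. n̂ = (sinθₙcosφₙ, sinθₙsinφₙ, cosθₙ) = (+0.043682, +0.541482, -0.839577), ω = 0.9091.
R = I cosω + sinω [n̂]ₓ + (1−cosω) n̂n̂ᵀ gives
  R = [+0.615192, +0.671504, +0.413063; -0.653266, +0.727499, -0.209737; -0.441342, -0.140812, +0.886222]
β = atan2(√(R₁₃²+R₂₃²), R₃₃) = 0.481672; α = atan2(R₂₃, R₁₃) mod 2π = 5.813349; γ = atan2(R₃₂, −R₃₁) mod 2π = 5.974342
Split into d^2_{1,-2}(β=0.4817) × two z-phases.
c=cos(0.481672/2)=0.971139, s=sin(0.481672/2)=0.238514; N=√[6·1·1·24]=12.000000
k∈{0} keeps every argument non-negative
  k=0: (−1)^3·12.0000/(6)·0.9711^1·0.2385^3 = -0.026355
d^2_{1,-2}(0.4817) = -0.026355
Attach z-rotation phases: D = e^{-i(1)(5.8133)}·(-0.026355)·e^{-i(-2)(5.9743)} = -0.026067+0.003882i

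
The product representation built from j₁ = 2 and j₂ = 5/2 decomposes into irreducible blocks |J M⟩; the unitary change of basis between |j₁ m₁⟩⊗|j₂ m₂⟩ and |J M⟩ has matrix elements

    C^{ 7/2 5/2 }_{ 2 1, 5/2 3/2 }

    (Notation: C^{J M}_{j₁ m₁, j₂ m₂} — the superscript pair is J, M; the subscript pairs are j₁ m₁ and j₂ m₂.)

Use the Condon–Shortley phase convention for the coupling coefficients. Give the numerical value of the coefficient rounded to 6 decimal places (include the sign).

√[8·1!3!4!/9! · 3!1!4!1!6!1!] = √(2304/7)
  +(−1)^0/∏(0,1,1,4,2,0)! = 1/48  (running 1/48)
  +(−1)^1/∏(1,0,0,3,3,1)! = -1/36  (running -1/144)
⟨..|..⟩ = √(2304/7)·(-1/144) = -0.125988

−√(1/63) ≈ -0.125988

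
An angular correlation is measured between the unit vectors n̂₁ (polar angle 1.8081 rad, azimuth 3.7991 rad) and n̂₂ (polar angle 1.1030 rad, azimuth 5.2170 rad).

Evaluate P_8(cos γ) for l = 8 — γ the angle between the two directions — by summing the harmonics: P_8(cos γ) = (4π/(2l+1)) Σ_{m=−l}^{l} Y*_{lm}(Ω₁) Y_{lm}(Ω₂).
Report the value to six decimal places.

Term-by-term m-sum for l=8 (normalisation 4π/17 = 0.739198):
  term(m=-8) = +0.029042+0.080151i   from Y*(Ω₁)=+0.213795-0.350539i, Y(Ω₂)=-0.129827+0.162031i
  term(m=-7) = +0.146219-0.079979i   from Y*(Ω₁)=-0.043543-0.394831i, Y(Ω₂)=+0.159781+0.387955i
  term(m=-6) = +0.012876+0.016818i   from Y*(Ω₁)=+0.037688+0.039074i, Y(Ω₂)=+0.387633+0.044354i
  term(m=-5) = +0.002585-0.002695i   from Y*(Ω₁)=+0.356201+0.052358i, Y(Ω₂)=+0.006015-0.008451i
  term(m=-4) = +0.020232+0.014188i   from Y*(Ω₁)=+0.062752-0.035230i, Y(Ω₂)=+0.148630+0.309545i
  term(m=-3) = -0.026519+0.053701i   from Y*(Ω₁)=-0.124024+0.291940i, Y(Ω₂)=+0.188513+0.010750i
  term(m=-2) = -0.030696-0.009690i   from Y*(Ω₁)=+0.031695+0.121198i, Y(Ω₂)=-0.136830+0.217485i
  term(m=-1) = +0.010970-0.071189i   from Y*(Ω₁)=-0.232319-0.179378i, Y(Ω₂)=+0.118646+0.214819i
  term(m=+0) = +0.031435+0.000000i   from Y*(Ω₁)=-0.140254-0.000000i, Y(Ω₂)=-0.224132+0.000000i
  term(m=+1) = +0.010970+0.071189i   from Y*(Ω₁)=+0.232319-0.179378i, Y(Ω₂)=-0.118646+0.214819i
  term(m=+2) = -0.030696+0.009690i   from Y*(Ω₁)=+0.031695-0.121198i, Y(Ω₂)=-0.136830-0.217485i
  term(m=+3) = -0.026519-0.053701i   from Y*(Ω₁)=+0.124024+0.291940i, Y(Ω₂)=-0.188513+0.010750i
  term(m=+4) = +0.020232-0.014188i   from Y*(Ω₁)=+0.062752+0.035230i, Y(Ω₂)=+0.148630-0.309545i
  term(m=+5) = +0.002585+0.002695i   from Y*(Ω₁)=-0.356201+0.052358i, Y(Ω₂)=-0.006015-0.008451i
  term(m=+6) = +0.012876-0.016818i   from Y*(Ω₁)=+0.037688-0.039074i, Y(Ω₂)=+0.387633-0.044354i
  term(m=+7) = +0.146219+0.079979i   from Y*(Ω₁)=+0.043543-0.394831i, Y(Ω₂)=-0.159781+0.387955i
  term(m=+8) = +0.029042-0.080151i   from Y*(Ω₁)=+0.213795+0.350539i, Y(Ω₂)=-0.129827-0.162031i
Total Σ_m = +0.360856+0.000000i. Multiply by 0.739198: +0.266744+0.000000i. P_8(cos γ) = 0.266744

0.266744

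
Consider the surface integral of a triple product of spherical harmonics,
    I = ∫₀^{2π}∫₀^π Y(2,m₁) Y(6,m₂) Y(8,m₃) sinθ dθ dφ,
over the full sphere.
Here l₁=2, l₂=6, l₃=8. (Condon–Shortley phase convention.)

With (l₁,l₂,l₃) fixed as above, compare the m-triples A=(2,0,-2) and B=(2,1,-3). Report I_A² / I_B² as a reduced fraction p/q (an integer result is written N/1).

Shared (l₁,l₂,l₃)=(2,6,8): N and (l;000)² cancel in I_A²/I_B².
A: Δ = 0!·4!·12!/17! = 1/30940; Racah Σ t=0..0: t=0:+1/12441600 = 1/12441600; ⇒ 3j(2 6 8; 2 0 -2)² = 3/442, sgn +1
B: Δ = 0!·4!·12!/17! = 1/30940; Racah Σ t=0..0: t=0:+1/14515200 = 1/14515200; ⇒ 3j(2 6 8; 2 1 -3)² = 33/3094, sgn -1
I_A²/I_B² = (3/442)/(33/3094) = 7/11

7/11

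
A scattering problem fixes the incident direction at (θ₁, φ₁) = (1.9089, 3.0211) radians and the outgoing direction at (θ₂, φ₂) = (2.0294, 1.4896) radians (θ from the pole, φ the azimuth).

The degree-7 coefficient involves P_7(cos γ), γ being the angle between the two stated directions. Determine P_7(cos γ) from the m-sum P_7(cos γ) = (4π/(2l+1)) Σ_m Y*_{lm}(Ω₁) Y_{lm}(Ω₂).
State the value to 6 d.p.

-0.286989

Addition theorem: P_7(cos γ) = (4π/15) Σ_m Y*_{lm}(Ω₁) Y_{lm}(Ω₂), m = −7…7:
  [-7]  conj(Y_{7,-7})(Ω₁) = -0.221095+0.248379i ; Y_{7,-7}(Ω₂) = -0.125439+0.196404i ; Δ = -0.021049-0.074580i
  [-6]  conj(Y_{7,-6})(Ω₁) = -0.328037+0.289431i ; Y_{7,-6}(Ω₂) = +0.380416+0.201532i ; Δ = -0.183120+0.043994i
  [-5]  conj(Y_{7,-5})(Ω₁) = -0.097209+0.066857i ; Y_{7,-5}(Ω₂) = +0.130004-0.302432i ; Δ = +0.007582+0.038091i
  [-4]  conj(Y_{7,-4})(Ω₁) = +0.268164-0.140281i ; Y_{7,-4}(Ω₂) = +0.090015+0.030309i ; Δ = +0.028391-0.004500i
  [-3]  conj(Y_{7,-3})(Ω₁) = +0.219862-0.083128i ; Y_{7,-3}(Ω₂) = +0.085457-0.343859i ; Δ = -0.009795-0.082705i
  [-2]  conj(Y_{7,-2})(Ω₁) = -0.207596+0.051019i ; Y_{7,-2}(Ω₂) = -0.058553-0.009593i ; Δ = +0.012645-0.000996i
  [-1]  conj(Y_{7,-1})(Ω₁) = -0.265157+0.032105i ; Y_{7,-1}(Ω₂) = +0.026360-0.323928i ; Δ = +0.003410+0.086738i
  [+0]  conj(Y_{7,0})(Ω₁) = +0.184823-0.000000i ; Y_{7,0}(Ω₂) = -0.101148+0.000000i ; Δ = -0.018695+0.000000i
  [+1]  conj(Y_{7,1})(Ω₁) = +0.265157+0.032105i ; Y_{7,1}(Ω₂) = -0.026360-0.323928i ; Δ = +0.003410-0.086738i
  [+2]  conj(Y_{7,2})(Ω₁) = -0.207596-0.051019i ; Y_{7,2}(Ω₂) = -0.058553+0.009593i ; Δ = +0.012645+0.000996i
  [+3]  conj(Y_{7,3})(Ω₁) = -0.219862-0.083128i ; Y_{7,3}(Ω₂) = -0.085457-0.343859i ; Δ = -0.009795+0.082705i
  [+4]  conj(Y_{7,4})(Ω₁) = +0.268164+0.140281i ; Y_{7,4}(Ω₂) = +0.090015-0.030309i ; Δ = +0.028391+0.004500i
  [+5]  conj(Y_{7,5})(Ω₁) = +0.097209+0.066857i ; Y_{7,5}(Ω₂) = -0.130004-0.302432i ; Δ = +0.007582-0.038091i
  [+6]  conj(Y_{7,6})(Ω₁) = -0.328037-0.289431i ; Y_{7,6}(Ω₂) = +0.380416-0.201532i ; Δ = -0.183120-0.043994i
  [+7]  conj(Y_{7,7})(Ω₁) = +0.221095+0.248379i ; Y_{7,7}(Ω₂) = +0.125439+0.196404i ; Δ = -0.021049+0.074580i
Σ over m = -0.342568+0.000000i; ×(4π/15) → -0.286989+0.000000i. Real part: -0.286989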